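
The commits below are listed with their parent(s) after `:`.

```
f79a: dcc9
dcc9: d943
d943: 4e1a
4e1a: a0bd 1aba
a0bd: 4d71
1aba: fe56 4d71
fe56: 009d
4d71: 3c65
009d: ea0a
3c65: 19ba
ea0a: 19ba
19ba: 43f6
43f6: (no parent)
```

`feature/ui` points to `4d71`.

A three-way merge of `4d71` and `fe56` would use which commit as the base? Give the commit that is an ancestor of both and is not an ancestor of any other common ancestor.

Ancestors of 4d71: {19ba, 3c65, 43f6, 4d71}.
Ancestors of fe56: {009d, 19ba, 43f6, ea0a, fe56}.
Common ancestors: {19ba, 43f6}.
Among these, 19ba is not an ancestor of any other common ancestor — it is the merge base.

19ba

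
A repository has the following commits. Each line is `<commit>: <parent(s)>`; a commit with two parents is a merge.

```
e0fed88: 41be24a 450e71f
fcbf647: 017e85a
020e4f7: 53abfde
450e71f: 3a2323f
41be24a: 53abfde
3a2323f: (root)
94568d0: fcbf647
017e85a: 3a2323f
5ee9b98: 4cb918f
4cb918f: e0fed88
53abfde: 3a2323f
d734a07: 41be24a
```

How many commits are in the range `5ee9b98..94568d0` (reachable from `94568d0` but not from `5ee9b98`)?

3

Reachable from 94568d0: {017e85a, 3a2323f, 94568d0, fcbf647}.
Reachable from 5ee9b98: {3a2323f, 41be24a, 450e71f, 4cb918f, 53abfde, 5ee9b98, e0fed88}.
In 94568d0's history but not 5ee9b98's: {017e85a, 94568d0, fcbf647} — 3 commits.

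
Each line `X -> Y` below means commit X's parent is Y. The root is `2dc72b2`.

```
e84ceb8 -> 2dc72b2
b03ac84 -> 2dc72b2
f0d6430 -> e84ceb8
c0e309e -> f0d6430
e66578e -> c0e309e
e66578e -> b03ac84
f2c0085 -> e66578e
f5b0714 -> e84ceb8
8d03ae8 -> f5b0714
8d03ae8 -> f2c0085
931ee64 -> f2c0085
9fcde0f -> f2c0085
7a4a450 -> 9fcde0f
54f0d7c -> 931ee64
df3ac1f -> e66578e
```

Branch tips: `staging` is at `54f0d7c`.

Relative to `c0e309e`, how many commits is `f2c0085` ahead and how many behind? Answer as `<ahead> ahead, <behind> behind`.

Reachable from f2c0085: {2dc72b2, b03ac84, c0e309e, e66578e, e84ceb8, f0d6430, f2c0085}.
Reachable from c0e309e: {2dc72b2, c0e309e, e84ceb8, f0d6430}.
Only in f2c0085's history (ahead): {b03ac84, e66578e, f2c0085} — 3.
Only in c0e309e's history (behind): {} — 0.

3 ahead, 0 behind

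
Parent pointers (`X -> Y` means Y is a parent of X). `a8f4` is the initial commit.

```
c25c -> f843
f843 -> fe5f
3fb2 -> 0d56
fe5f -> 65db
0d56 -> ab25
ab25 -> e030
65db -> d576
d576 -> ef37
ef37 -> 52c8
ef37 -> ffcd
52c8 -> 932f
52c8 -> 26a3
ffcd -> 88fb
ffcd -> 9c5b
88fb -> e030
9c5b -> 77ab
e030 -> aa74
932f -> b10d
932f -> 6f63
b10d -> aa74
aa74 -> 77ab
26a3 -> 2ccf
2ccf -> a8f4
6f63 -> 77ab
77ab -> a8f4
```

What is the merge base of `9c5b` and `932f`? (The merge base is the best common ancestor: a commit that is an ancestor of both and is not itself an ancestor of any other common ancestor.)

Ancestors of 9c5b: {77ab, 9c5b, a8f4}.
Ancestors of 932f: {6f63, 77ab, 932f, a8f4, aa74, b10d}.
Common ancestors: {77ab, a8f4}.
Among these, 77ab is not an ancestor of any other common ancestor — it is the merge base.

77ab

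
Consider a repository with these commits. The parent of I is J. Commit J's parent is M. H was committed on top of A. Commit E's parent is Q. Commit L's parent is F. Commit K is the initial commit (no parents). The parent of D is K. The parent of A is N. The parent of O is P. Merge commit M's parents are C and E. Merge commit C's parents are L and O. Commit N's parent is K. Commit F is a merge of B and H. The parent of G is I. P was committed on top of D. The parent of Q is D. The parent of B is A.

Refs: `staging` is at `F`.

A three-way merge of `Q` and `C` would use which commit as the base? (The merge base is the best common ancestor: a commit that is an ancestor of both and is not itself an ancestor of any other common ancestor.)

D

Ancestors of Q: {D, K, Q}.
Ancestors of C: {A, B, C, D, F, H, K, L, N, O, P}.
Common ancestors: {D, K}.
Among these, D is not an ancestor of any other common ancestor — it is the merge base.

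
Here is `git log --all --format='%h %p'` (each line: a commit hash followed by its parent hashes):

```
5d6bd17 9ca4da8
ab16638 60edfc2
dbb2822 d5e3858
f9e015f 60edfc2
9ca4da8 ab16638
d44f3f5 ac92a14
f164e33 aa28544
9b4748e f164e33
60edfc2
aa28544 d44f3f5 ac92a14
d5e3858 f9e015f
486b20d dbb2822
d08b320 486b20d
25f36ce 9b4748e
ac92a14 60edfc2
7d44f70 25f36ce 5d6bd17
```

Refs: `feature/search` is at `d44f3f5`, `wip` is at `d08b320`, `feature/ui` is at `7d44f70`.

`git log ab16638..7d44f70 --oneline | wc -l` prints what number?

Reachable from 7d44f70: {25f36ce, 5d6bd17, 60edfc2, 7d44f70, 9b4748e, 9ca4da8, aa28544, ab16638, ac92a14, d44f3f5, f164e33}.
Reachable from ab16638: {60edfc2, ab16638}.
In 7d44f70's history but not ab16638's: {25f36ce, 5d6bd17, 7d44f70, 9b4748e, 9ca4da8, aa28544, ac92a14, d44f3f5, f164e33} — 9 commits.

9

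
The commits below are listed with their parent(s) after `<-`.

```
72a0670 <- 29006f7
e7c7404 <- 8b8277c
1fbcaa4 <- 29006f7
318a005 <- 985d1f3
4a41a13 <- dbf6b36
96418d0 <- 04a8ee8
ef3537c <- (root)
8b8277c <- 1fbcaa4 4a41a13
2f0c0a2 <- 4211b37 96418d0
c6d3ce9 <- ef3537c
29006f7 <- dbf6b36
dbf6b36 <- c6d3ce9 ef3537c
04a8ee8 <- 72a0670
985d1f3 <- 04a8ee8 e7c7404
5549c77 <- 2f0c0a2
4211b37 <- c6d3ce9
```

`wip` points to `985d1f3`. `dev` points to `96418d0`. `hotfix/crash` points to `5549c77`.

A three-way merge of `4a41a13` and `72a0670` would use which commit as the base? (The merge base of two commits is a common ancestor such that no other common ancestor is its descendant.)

dbf6b36

Ancestors of 4a41a13: {4a41a13, c6d3ce9, dbf6b36, ef3537c}.
Ancestors of 72a0670: {29006f7, 72a0670, c6d3ce9, dbf6b36, ef3537c}.
Common ancestors: {c6d3ce9, dbf6b36, ef3537c}.
Among these, dbf6b36 is not an ancestor of any other common ancestor — it is the merge base.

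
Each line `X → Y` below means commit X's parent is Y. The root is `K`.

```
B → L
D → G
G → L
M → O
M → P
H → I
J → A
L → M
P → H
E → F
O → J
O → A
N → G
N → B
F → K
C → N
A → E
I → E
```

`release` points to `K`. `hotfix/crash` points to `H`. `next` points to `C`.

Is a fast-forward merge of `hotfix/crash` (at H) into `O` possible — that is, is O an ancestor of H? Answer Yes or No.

A fast-forward from O to H is possible iff O is an ancestor of H.
Ancestors of H: {E, F, H, I, K}.
O is not among them, so fast-forward is not possible.

No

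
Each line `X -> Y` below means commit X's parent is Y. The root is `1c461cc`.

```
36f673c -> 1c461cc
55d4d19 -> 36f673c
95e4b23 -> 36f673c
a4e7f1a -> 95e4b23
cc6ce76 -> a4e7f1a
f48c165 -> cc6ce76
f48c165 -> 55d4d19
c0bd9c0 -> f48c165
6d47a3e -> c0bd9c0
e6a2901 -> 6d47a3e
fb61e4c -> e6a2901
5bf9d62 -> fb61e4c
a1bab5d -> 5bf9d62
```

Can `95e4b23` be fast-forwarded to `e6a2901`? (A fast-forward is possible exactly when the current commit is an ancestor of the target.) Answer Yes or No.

A fast-forward from 95e4b23 to e6a2901 is possible iff 95e4b23 is an ancestor of e6a2901.
Ancestors of e6a2901: {1c461cc, 36f673c, 55d4d19, 6d47a3e, 95e4b23, a4e7f1a, c0bd9c0, cc6ce76, e6a2901, f48c165}.
95e4b23 is among them, so fast-forward is possible.

Yes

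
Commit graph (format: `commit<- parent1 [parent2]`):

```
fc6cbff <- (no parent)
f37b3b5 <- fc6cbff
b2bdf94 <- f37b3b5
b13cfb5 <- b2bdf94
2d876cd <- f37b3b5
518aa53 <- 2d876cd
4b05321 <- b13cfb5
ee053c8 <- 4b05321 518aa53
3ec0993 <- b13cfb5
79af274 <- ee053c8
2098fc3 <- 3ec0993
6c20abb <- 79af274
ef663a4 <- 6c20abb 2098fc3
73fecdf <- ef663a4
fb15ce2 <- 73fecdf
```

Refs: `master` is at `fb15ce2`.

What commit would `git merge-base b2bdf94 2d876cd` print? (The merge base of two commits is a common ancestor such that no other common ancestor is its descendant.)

Ancestors of b2bdf94: {b2bdf94, f37b3b5, fc6cbff}.
Ancestors of 2d876cd: {2d876cd, f37b3b5, fc6cbff}.
Common ancestors: {f37b3b5, fc6cbff}.
Among these, f37b3b5 is not an ancestor of any other common ancestor — it is the merge base.

f37b3b5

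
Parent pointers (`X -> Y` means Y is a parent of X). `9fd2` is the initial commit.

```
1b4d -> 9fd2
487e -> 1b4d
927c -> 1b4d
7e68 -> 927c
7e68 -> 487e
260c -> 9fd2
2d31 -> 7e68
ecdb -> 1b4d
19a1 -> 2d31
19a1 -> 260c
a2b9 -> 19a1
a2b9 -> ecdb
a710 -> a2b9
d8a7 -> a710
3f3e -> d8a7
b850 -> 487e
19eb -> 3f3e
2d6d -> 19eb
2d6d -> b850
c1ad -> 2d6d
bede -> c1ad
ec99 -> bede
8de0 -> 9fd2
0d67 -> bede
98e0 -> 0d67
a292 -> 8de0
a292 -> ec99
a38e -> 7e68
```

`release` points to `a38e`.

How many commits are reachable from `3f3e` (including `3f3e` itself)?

13

Walking parent pointers from 3f3e: reachable set = {19a1, 1b4d, 260c, 2d31, 3f3e, 487e, 7e68, 927c, 9fd2, a2b9, a710, d8a7, ecdb}.
That is 13 commits.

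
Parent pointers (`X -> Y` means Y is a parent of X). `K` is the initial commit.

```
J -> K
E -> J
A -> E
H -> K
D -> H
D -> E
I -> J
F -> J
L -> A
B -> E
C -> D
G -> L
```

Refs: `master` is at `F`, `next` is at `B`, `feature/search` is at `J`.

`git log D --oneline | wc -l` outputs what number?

Walking parent pointers from D: reachable set = {D, E, H, J, K}.
That is 5 commits.

5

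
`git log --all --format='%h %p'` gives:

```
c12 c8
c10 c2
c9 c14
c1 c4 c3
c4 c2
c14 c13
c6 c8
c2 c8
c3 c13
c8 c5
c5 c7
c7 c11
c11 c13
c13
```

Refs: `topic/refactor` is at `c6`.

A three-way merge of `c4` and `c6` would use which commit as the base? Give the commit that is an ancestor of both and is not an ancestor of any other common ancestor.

Ancestors of c4: {c11, c13, c2, c4, c5, c7, c8}.
Ancestors of c6: {c11, c13, c5, c6, c7, c8}.
Common ancestors: {c11, c13, c5, c7, c8}.
Among these, c8 is not an ancestor of any other common ancestor — it is the merge base.

c8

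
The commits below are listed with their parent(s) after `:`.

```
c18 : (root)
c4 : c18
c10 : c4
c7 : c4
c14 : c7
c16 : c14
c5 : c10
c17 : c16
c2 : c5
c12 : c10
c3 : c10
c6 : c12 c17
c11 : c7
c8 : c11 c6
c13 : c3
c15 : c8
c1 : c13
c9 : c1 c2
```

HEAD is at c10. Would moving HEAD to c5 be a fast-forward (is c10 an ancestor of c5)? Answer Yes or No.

Yes

A fast-forward from c10 to c5 is possible iff c10 is an ancestor of c5.
Ancestors of c5: {c10, c18, c4, c5}.
c10 is among them, so fast-forward is possible.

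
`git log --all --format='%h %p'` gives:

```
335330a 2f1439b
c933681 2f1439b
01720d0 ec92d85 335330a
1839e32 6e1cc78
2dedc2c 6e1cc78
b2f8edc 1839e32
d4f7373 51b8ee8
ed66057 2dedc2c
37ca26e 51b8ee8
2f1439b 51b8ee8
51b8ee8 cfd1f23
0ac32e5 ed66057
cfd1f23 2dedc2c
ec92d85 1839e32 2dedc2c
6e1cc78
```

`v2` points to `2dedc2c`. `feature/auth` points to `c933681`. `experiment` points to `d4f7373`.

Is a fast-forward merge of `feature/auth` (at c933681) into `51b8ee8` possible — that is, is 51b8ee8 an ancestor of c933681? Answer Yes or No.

Yes

A fast-forward from 51b8ee8 to c933681 is possible iff 51b8ee8 is an ancestor of c933681.
Ancestors of c933681: {2dedc2c, 2f1439b, 51b8ee8, 6e1cc78, c933681, cfd1f23}.
51b8ee8 is among them, so fast-forward is possible.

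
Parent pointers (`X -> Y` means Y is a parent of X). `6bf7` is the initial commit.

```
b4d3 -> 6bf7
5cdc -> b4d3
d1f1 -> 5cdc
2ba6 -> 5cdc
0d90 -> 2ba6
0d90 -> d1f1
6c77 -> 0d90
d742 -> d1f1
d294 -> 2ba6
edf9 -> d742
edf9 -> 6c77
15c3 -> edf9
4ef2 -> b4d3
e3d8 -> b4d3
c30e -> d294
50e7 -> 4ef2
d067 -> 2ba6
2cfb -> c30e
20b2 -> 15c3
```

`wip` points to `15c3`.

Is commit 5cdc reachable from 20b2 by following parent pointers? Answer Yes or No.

Ancestors of 20b2 (commits reachable by following parents): {0d90, 15c3, 20b2, 2ba6, 5cdc, 6bf7, 6c77, b4d3, d1f1, d742, edf9}.
5cdc is in that set, so it is an ancestor of 20b2.

Yes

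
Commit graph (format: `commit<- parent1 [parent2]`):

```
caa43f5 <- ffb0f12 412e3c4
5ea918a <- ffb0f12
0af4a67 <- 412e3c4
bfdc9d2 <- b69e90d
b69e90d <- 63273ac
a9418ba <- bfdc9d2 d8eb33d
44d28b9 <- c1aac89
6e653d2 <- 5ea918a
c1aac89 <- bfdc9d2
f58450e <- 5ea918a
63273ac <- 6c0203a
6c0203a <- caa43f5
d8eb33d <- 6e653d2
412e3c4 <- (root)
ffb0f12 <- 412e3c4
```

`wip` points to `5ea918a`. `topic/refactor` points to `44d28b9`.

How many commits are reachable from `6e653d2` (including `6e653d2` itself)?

Walking parent pointers from 6e653d2: reachable set = {412e3c4, 5ea918a, 6e653d2, ffb0f12}.
That is 4 commits.

4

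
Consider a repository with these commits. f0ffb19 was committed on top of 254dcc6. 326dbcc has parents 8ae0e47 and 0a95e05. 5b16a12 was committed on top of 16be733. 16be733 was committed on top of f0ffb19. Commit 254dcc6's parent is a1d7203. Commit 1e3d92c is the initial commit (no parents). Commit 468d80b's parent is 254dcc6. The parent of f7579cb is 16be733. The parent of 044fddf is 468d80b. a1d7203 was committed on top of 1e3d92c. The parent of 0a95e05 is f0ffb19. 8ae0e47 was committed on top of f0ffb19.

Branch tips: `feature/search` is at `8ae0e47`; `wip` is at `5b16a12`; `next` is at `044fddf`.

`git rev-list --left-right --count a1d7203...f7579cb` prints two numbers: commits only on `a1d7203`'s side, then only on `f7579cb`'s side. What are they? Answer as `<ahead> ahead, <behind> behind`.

Reachable from a1d7203: {1e3d92c, a1d7203}.
Reachable from f7579cb: {16be733, 1e3d92c, 254dcc6, a1d7203, f0ffb19, f7579cb}.
Only in a1d7203's history (ahead): {} — 0.
Only in f7579cb's history (behind): {16be733, 254dcc6, f0ffb19, f7579cb} — 4.

0 ahead, 4 behind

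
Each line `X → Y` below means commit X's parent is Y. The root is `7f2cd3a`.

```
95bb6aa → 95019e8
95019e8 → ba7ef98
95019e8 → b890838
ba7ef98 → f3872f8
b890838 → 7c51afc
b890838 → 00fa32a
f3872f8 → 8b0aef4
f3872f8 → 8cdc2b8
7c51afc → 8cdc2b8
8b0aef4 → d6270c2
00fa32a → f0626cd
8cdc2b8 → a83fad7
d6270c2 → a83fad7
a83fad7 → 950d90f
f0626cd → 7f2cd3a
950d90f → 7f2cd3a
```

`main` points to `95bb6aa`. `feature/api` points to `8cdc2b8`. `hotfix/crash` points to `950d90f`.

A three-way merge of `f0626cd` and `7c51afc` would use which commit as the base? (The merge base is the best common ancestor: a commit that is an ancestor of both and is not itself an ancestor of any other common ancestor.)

Ancestors of f0626cd: {7f2cd3a, f0626cd}.
Ancestors of 7c51afc: {7c51afc, 7f2cd3a, 8cdc2b8, 950d90f, a83fad7}.
Common ancestors: {7f2cd3a}.
The only common ancestor is 7f2cd3a, so it is the merge base.

7f2cd3a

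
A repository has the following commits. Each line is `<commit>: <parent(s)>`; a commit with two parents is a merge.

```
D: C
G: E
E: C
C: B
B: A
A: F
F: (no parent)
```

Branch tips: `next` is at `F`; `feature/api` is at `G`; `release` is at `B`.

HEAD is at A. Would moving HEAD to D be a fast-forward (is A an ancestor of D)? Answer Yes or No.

Yes

A fast-forward from A to D is possible iff A is an ancestor of D.
Ancestors of D: {A, B, C, D, F}.
A is among them, so fast-forward is possible.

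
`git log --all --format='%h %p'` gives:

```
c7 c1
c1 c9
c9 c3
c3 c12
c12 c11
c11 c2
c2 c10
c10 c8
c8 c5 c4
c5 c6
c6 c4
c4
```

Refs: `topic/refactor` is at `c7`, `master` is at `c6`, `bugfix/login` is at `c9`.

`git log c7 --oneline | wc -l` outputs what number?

Walking parent pointers from c7: reachable set = {c1, c10, c11, c12, c2, c3, c4, c5, c6, c7, c8, c9}.
That is 12 commits.

12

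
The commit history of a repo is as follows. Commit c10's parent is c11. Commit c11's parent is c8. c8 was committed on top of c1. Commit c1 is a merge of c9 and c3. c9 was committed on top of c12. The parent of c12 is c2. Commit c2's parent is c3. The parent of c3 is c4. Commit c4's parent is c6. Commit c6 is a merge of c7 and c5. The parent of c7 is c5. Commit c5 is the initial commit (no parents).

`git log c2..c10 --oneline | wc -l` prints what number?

6

Reachable from c10: {c1, c10, c11, c12, c2, c3, c4, c5, c6, c7, c8, c9}.
Reachable from c2: {c2, c3, c4, c5, c6, c7}.
In c10's history but not c2's: {c1, c10, c11, c12, c8, c9} — 6 commits.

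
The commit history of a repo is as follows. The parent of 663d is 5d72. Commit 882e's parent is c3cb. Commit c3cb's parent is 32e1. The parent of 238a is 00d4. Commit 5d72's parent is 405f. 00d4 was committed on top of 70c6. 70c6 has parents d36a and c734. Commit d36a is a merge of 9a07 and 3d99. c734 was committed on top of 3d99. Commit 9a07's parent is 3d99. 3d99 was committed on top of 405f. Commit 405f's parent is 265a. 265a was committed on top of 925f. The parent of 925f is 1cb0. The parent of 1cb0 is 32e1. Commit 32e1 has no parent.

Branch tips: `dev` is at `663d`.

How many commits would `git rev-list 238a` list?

Walking parent pointers from 238a: reachable set = {00d4, 1cb0, 238a, 265a, 32e1, 3d99, 405f, 70c6, 925f, 9a07, c734, d36a}.
That is 12 commits.

12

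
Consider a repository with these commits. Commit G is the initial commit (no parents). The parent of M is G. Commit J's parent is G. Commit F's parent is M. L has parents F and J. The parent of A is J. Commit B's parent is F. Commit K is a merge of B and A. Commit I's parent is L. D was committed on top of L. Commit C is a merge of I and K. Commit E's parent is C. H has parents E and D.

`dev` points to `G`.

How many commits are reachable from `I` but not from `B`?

Reachable from I: {F, G, I, J, L, M}.
Reachable from B: {B, F, G, M}.
In I's history but not B's: {I, J, L} — 3 commits.

3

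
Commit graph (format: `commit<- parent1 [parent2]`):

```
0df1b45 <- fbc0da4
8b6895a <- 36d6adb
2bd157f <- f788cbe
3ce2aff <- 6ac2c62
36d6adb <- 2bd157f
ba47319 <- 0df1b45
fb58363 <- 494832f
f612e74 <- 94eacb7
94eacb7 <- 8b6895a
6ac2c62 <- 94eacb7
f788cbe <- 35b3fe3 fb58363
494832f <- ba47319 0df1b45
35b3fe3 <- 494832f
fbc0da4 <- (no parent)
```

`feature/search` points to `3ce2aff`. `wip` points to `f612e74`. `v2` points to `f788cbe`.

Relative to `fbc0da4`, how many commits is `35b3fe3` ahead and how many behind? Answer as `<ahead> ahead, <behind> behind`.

4 ahead, 0 behind

Reachable from 35b3fe3: {0df1b45, 35b3fe3, 494832f, ba47319, fbc0da4}.
Reachable from fbc0da4: {fbc0da4}.
Only in 35b3fe3's history (ahead): {0df1b45, 35b3fe3, 494832f, ba47319} — 4.
Only in fbc0da4's history (behind): {} — 0.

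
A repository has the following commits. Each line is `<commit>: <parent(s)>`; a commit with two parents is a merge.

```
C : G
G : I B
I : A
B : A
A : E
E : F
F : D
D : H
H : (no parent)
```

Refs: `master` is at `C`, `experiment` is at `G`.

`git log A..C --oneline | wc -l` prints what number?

Reachable from C: {A, B, C, D, E, F, G, H, I}.
Reachable from A: {A, D, E, F, H}.
In C's history but not A's: {B, C, G, I} — 4 commits.

4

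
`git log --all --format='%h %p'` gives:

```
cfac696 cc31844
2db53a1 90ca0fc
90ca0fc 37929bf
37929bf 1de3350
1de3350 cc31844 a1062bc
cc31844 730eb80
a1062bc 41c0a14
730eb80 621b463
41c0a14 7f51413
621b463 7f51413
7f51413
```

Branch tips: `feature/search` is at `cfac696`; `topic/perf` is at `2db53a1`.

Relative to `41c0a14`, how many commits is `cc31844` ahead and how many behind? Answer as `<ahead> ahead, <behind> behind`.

3 ahead, 1 behind

Reachable from cc31844: {621b463, 730eb80, 7f51413, cc31844}.
Reachable from 41c0a14: {41c0a14, 7f51413}.
Only in cc31844's history (ahead): {621b463, 730eb80, cc31844} — 3.
Only in 41c0a14's history (behind): {41c0a14} — 1.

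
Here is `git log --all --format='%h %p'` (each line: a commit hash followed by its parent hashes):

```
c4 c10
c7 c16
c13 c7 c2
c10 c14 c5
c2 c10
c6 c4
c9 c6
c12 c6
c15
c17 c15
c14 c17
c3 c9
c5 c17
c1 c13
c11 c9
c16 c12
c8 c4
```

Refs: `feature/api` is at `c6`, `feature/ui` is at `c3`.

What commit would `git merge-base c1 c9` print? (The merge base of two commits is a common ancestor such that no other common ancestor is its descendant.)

c6

Ancestors of c1: {c1, c10, c12, c13, c14, c15, c16, c17, c2, c4, c5, c6, c7}.
Ancestors of c9: {c10, c14, c15, c17, c4, c5, c6, c9}.
Common ancestors: {c10, c14, c15, c17, c4, c5, c6}.
Among these, c6 is not an ancestor of any other common ancestor — it is the merge base.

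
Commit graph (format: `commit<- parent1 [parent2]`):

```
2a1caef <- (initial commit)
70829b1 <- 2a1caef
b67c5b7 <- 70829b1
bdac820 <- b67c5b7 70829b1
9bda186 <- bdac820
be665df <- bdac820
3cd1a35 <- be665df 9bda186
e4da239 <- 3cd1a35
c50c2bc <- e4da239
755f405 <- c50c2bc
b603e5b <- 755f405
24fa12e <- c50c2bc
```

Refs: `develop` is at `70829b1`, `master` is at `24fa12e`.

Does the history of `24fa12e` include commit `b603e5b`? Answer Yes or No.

Ancestors of 24fa12e: {24fa12e, 2a1caef, 3cd1a35, 70829b1, 9bda186, b67c5b7, bdac820, be665df, c50c2bc, e4da239}.
b603e5b is not in that set, so it is not an ancestor of 24fa12e.

No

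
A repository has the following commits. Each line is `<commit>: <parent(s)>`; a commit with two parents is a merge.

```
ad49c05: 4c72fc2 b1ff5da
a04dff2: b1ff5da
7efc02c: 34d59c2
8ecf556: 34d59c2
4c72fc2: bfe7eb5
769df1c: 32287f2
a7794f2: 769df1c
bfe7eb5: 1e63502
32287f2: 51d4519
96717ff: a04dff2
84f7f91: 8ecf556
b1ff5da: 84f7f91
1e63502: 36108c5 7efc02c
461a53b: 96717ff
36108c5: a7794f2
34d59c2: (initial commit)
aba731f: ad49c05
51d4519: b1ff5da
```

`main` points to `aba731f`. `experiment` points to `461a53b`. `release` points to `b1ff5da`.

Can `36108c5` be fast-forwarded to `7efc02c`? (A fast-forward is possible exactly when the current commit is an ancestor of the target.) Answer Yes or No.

A fast-forward from 36108c5 to 7efc02c is possible iff 36108c5 is an ancestor of 7efc02c.
Ancestors of 7efc02c: {34d59c2, 7efc02c}.
36108c5 is not among them, so fast-forward is not possible.

No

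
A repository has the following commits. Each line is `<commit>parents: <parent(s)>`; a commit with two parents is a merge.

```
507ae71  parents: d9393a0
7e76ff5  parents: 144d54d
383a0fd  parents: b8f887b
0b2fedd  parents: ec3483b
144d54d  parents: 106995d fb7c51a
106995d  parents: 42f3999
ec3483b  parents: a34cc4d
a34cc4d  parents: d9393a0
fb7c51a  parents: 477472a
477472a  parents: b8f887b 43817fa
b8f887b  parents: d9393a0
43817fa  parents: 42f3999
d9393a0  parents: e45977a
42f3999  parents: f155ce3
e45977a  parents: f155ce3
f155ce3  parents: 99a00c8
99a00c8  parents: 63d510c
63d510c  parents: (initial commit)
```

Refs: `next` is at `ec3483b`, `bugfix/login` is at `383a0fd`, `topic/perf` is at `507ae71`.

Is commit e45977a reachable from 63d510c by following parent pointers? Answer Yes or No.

Ancestors of 63d510c: {63d510c}.
e45977a is not in that set, so it is not an ancestor of 63d510c.

No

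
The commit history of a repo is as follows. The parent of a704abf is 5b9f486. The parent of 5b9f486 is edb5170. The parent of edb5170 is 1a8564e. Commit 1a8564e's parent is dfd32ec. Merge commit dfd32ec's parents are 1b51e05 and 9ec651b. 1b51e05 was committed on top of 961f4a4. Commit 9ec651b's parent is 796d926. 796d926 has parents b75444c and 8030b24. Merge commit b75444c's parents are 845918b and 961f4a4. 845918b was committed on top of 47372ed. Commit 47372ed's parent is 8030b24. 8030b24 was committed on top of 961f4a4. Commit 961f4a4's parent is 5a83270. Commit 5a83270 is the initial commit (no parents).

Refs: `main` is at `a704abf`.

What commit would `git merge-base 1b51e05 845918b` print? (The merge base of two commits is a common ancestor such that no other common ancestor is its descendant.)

Ancestors of 1b51e05: {1b51e05, 5a83270, 961f4a4}.
Ancestors of 845918b: {47372ed, 5a83270, 8030b24, 845918b, 961f4a4}.
Common ancestors: {5a83270, 961f4a4}.
Among these, 961f4a4 is not an ancestor of any other common ancestor — it is the merge base.

961f4a4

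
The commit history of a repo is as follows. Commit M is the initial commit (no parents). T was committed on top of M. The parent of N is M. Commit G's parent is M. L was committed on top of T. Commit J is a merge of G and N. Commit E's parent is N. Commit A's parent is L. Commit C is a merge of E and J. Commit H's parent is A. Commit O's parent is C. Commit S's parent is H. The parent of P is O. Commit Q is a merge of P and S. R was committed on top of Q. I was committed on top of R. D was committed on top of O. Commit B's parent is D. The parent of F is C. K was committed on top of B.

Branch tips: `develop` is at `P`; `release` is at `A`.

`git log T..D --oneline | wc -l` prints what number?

7

Reachable from D: {C, D, E, G, J, M, N, O}.
Reachable from T: {M, T}.
In D's history but not T's: {C, D, E, G, J, N, O} — 7 commits.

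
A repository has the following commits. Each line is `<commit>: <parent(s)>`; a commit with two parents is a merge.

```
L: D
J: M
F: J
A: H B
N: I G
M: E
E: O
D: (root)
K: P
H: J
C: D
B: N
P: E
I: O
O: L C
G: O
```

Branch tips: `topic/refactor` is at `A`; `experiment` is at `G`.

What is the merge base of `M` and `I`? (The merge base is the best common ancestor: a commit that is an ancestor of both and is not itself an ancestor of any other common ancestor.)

O

Ancestors of M: {C, D, E, L, M, O}.
Ancestors of I: {C, D, I, L, O}.
Common ancestors: {C, D, L, O}.
Among these, O is not an ancestor of any other common ancestor — it is the merge base.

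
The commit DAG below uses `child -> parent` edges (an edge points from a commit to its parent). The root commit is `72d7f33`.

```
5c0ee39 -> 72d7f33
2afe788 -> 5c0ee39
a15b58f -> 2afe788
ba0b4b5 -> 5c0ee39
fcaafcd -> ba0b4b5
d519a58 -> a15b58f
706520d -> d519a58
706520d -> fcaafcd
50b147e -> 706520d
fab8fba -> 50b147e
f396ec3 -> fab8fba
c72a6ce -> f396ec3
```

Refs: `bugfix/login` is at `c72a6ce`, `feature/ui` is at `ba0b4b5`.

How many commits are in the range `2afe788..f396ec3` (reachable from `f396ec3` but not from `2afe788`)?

Reachable from f396ec3: {2afe788, 50b147e, 5c0ee39, 706520d, 72d7f33, a15b58f, ba0b4b5, d519a58, f396ec3, fab8fba, fcaafcd}.
Reachable from 2afe788: {2afe788, 5c0ee39, 72d7f33}.
In f396ec3's history but not 2afe788's: {50b147e, 706520d, a15b58f, ba0b4b5, d519a58, f396ec3, fab8fba, fcaafcd} — 8 commits.

8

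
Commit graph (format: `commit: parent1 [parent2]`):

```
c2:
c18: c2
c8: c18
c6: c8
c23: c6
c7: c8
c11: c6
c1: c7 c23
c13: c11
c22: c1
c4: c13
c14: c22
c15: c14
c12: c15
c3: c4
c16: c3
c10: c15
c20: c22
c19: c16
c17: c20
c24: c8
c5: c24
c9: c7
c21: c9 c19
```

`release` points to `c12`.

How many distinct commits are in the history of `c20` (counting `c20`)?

9

Walking parent pointers from c20: reachable set = {c1, c18, c2, c20, c22, c23, c6, c7, c8}.
That is 9 commits.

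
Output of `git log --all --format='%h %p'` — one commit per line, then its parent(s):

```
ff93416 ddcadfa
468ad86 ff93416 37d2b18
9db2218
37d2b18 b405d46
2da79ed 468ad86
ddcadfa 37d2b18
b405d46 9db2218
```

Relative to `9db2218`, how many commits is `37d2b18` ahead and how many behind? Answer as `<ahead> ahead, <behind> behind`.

Reachable from 37d2b18: {37d2b18, 9db2218, b405d46}.
Reachable from 9db2218: {9db2218}.
Only in 37d2b18's history (ahead): {37d2b18, b405d46} — 2.
Only in 9db2218's history (behind): {} — 0.

2 ahead, 0 behind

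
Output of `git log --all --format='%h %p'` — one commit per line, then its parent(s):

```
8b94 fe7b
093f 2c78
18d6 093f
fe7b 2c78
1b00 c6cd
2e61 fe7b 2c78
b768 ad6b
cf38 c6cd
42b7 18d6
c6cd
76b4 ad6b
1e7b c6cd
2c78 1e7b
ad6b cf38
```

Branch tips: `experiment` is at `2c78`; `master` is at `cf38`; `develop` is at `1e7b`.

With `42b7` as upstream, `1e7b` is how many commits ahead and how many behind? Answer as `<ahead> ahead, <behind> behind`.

0 ahead, 4 behind

Reachable from 1e7b: {1e7b, c6cd}.
Reachable from 42b7: {093f, 18d6, 1e7b, 2c78, 42b7, c6cd}.
Only in 1e7b's history (ahead): {} — 0.
Only in 42b7's history (behind): {093f, 18d6, 2c78, 42b7} — 4.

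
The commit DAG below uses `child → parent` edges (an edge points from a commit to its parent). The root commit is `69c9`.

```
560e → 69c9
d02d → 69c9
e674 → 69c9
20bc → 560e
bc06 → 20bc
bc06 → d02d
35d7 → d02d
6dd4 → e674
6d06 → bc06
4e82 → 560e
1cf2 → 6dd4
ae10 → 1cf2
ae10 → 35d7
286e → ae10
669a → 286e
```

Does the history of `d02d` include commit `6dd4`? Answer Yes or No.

No

Ancestors of d02d: {69c9, d02d}.
6dd4 is not in that set, so it is not an ancestor of d02d.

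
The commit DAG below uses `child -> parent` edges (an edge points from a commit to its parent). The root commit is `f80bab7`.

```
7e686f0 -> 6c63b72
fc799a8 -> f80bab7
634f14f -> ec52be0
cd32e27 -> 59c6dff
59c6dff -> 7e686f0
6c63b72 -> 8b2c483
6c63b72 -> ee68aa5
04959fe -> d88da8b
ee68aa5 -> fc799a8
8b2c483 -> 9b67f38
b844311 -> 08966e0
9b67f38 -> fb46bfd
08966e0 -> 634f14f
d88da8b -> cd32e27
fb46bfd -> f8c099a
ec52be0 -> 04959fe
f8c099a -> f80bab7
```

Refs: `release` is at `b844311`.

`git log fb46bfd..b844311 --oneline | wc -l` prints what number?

Reachable from b844311: {04959fe, 08966e0, 59c6dff, 634f14f, 6c63b72, 7e686f0, 8b2c483, 9b67f38, b844311, cd32e27, d88da8b, ec52be0, ee68aa5, f80bab7, f8c099a, fb46bfd, fc799a8}.
Reachable from fb46bfd: {f80bab7, f8c099a, fb46bfd}.
In b844311's history but not fb46bfd's: {04959fe, 08966e0, 59c6dff, 634f14f, 6c63b72, 7e686f0, 8b2c483, 9b67f38, b844311, cd32e27, d88da8b, ec52be0, ee68aa5, fc799a8} — 14 commits.

14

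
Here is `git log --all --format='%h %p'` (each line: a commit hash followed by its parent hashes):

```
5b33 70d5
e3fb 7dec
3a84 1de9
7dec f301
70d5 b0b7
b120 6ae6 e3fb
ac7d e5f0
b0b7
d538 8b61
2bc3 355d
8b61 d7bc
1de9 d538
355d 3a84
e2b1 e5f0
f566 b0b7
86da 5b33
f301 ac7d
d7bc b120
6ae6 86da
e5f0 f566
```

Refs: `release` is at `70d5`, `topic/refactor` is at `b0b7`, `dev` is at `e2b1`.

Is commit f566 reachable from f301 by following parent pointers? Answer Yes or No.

Ancestors of f301 (commits reachable by following parents): {ac7d, b0b7, e5f0, f301, f566}.
f566 is in that set, so it is an ancestor of f301.

Yes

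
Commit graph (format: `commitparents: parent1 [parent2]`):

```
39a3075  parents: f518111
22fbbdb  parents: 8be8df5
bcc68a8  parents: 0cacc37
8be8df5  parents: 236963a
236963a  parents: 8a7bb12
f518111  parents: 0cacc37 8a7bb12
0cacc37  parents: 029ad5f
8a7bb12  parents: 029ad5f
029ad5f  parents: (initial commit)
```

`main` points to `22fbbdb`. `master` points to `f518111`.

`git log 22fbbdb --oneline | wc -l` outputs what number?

Walking parent pointers from 22fbbdb: reachable set = {029ad5f, 22fbbdb, 236963a, 8a7bb12, 8be8df5}.
That is 5 commits.

5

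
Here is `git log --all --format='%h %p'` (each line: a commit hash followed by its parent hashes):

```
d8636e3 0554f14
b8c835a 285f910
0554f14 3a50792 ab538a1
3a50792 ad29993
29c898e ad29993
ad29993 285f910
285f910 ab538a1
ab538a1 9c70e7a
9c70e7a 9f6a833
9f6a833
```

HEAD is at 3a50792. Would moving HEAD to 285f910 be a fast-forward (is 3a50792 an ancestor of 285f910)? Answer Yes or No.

No

A fast-forward from 3a50792 to 285f910 is possible iff 3a50792 is an ancestor of 285f910.
Ancestors of 285f910: {285f910, 9c70e7a, 9f6a833, ab538a1}.
3a50792 is not among them, so fast-forward is not possible.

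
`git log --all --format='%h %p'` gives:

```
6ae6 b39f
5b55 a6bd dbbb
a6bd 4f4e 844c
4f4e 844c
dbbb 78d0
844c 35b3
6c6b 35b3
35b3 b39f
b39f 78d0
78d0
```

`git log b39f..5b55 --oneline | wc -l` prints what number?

Reachable from 5b55: {35b3, 4f4e, 5b55, 78d0, 844c, a6bd, b39f, dbbb}.
Reachable from b39f: {78d0, b39f}.
In 5b55's history but not b39f's: {35b3, 4f4e, 5b55, 844c, a6bd, dbbb} — 6 commits.

6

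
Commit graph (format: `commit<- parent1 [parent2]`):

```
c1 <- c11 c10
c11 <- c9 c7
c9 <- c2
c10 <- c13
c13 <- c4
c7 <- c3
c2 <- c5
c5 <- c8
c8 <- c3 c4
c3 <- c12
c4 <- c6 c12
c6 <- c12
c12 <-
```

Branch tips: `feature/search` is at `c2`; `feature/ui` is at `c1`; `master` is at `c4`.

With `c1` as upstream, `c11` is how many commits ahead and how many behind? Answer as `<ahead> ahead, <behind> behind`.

Reachable from c11: {c11, c12, c2, c3, c4, c5, c6, c7, c8, c9}.
Reachable from c1: {c1, c10, c11, c12, c13, c2, c3, c4, c5, c6, c7, c8, c9}.
Only in c11's history (ahead): {} — 0.
Only in c1's history (behind): {c1, c10, c13} — 3.

0 ahead, 3 behind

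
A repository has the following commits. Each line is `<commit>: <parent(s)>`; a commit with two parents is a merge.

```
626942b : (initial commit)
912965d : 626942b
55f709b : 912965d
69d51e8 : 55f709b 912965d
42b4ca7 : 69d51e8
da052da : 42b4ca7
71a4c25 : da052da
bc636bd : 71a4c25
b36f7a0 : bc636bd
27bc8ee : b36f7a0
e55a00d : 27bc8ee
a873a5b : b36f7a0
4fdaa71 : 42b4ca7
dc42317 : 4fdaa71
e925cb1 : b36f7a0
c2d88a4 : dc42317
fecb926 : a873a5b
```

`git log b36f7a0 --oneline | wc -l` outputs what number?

Walking parent pointers from b36f7a0: reachable set = {42b4ca7, 55f709b, 626942b, 69d51e8, 71a4c25, 912965d, b36f7a0, bc636bd, da052da}.
That is 9 commits.

9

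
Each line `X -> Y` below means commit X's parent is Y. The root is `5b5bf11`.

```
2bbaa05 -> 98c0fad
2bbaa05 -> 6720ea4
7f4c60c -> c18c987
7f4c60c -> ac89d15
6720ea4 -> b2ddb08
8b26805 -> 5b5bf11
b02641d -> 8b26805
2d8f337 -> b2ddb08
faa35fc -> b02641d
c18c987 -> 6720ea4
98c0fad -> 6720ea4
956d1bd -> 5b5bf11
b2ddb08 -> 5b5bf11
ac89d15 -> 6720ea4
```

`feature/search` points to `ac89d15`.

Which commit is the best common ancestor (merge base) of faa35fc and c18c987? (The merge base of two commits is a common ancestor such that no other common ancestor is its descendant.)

Ancestors of faa35fc: {5b5bf11, 8b26805, b02641d, faa35fc}.
Ancestors of c18c987: {5b5bf11, 6720ea4, b2ddb08, c18c987}.
Common ancestors: {5b5bf11}.
The only common ancestor is 5b5bf11, so it is the merge base.

5b5bf11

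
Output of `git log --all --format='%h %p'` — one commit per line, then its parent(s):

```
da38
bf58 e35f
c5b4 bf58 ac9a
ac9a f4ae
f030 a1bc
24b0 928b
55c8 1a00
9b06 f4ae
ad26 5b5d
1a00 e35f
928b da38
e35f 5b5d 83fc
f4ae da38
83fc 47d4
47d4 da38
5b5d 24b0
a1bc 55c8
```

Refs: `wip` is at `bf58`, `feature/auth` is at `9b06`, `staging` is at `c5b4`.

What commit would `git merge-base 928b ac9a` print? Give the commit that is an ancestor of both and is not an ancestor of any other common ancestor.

da38

Ancestors of 928b: {928b, da38}.
Ancestors of ac9a: {ac9a, da38, f4ae}.
Common ancestors: {da38}.
The only common ancestor is da38, so it is the merge base.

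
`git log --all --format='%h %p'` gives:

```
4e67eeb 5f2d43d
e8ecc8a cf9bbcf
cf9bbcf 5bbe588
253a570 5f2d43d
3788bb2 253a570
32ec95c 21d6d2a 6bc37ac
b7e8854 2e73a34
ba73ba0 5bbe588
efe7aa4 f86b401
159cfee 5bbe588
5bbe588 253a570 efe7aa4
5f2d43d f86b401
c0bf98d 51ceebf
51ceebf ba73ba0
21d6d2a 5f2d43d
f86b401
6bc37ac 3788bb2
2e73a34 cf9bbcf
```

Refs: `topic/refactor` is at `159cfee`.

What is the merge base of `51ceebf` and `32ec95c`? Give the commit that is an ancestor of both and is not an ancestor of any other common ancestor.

253a570

Ancestors of 51ceebf: {253a570, 51ceebf, 5bbe588, 5f2d43d, ba73ba0, efe7aa4, f86b401}.
Ancestors of 32ec95c: {21d6d2a, 253a570, 32ec95c, 3788bb2, 5f2d43d, 6bc37ac, f86b401}.
Common ancestors: {253a570, 5f2d43d, f86b401}.
Among these, 253a570 is not an ancestor of any other common ancestor — it is the merge base.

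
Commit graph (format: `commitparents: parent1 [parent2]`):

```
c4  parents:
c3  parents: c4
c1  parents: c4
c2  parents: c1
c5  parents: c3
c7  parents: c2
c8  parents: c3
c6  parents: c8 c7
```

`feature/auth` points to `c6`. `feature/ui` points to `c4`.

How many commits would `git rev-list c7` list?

Walking parent pointers from c7: reachable set = {c1, c2, c4, c7}.
That is 4 commits.

4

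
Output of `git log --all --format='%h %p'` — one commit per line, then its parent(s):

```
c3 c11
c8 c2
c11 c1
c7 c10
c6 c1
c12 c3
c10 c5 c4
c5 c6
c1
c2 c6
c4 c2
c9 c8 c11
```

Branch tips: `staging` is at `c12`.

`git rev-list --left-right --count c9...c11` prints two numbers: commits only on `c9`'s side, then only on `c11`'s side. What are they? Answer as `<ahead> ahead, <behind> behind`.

4 ahead, 0 behind

Reachable from c9: {c1, c11, c2, c6, c8, c9}.
Reachable from c11: {c1, c11}.
Only in c9's history (ahead): {c2, c6, c8, c9} — 4.
Only in c11's history (behind): {} — 0.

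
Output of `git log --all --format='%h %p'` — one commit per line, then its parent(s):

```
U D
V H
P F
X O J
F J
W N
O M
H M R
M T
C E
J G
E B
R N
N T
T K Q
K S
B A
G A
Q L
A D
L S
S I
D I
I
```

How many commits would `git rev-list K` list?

3

Walking parent pointers from K: reachable set = {I, K, S}.
That is 3 commits.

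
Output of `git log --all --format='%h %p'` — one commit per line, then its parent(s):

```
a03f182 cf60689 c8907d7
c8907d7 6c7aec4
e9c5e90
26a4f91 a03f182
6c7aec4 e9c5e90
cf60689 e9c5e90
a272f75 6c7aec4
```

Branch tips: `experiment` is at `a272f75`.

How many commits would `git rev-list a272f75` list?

Walking parent pointers from a272f75: reachable set = {6c7aec4, a272f75, e9c5e90}.
That is 3 commits.

3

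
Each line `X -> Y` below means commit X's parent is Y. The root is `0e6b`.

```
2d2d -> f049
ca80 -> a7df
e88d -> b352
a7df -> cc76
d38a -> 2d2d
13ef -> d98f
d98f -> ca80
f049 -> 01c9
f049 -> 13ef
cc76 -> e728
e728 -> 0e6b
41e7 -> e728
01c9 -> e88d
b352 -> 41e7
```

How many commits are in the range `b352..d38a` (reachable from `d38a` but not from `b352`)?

Reachable from d38a: {01c9, 0e6b, 13ef, 2d2d, 41e7, a7df, b352, ca80, cc76, d38a, d98f, e728, e88d, f049}.
Reachable from b352: {0e6b, 41e7, b352, e728}.
In d38a's history but not b352's: {01c9, 13ef, 2d2d, a7df, ca80, cc76, d38a, d98f, e88d, f049} — 10 commits.

10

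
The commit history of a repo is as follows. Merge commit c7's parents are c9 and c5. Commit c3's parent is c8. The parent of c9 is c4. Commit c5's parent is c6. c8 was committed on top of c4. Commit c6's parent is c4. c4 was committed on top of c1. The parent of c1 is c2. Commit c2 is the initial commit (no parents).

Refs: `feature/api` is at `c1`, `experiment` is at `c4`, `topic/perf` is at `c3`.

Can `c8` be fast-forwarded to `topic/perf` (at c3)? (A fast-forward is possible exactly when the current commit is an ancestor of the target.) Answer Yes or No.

A fast-forward from c8 to c3 is possible iff c8 is an ancestor of c3.
Ancestors of c3: {c1, c2, c3, c4, c8}.
c8 is among them, so fast-forward is possible.

Yes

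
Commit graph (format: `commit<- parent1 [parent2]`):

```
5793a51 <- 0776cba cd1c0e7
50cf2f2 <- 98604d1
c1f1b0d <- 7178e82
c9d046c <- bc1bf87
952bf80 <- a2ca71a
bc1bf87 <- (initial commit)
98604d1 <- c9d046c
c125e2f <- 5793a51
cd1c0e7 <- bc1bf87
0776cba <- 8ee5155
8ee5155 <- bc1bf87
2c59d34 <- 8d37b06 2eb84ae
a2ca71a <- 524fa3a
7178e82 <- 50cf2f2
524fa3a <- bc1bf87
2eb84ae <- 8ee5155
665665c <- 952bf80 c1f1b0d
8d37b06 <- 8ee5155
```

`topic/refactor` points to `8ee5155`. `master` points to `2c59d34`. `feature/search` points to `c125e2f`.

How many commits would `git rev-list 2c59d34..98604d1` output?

Reachable from 98604d1: {98604d1, bc1bf87, c9d046c}.
Reachable from 2c59d34: {2c59d34, 2eb84ae, 8d37b06, 8ee5155, bc1bf87}.
In 98604d1's history but not 2c59d34's: {98604d1, c9d046c} — 2 commits.

2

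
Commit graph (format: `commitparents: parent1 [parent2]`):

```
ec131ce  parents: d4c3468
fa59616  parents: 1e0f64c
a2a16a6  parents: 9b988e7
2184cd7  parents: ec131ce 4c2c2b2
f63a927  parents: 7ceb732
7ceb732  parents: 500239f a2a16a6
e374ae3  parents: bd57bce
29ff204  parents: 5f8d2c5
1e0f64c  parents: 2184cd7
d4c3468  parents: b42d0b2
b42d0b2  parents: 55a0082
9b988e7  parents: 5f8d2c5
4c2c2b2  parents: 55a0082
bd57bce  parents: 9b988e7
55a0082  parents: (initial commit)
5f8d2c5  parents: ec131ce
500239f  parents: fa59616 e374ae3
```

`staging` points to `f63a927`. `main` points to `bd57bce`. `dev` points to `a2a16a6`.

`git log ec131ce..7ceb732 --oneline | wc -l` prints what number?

Reachable from 7ceb732: {1e0f64c, 2184cd7, 4c2c2b2, 500239f, 55a0082, 5f8d2c5, 7ceb732, 9b988e7, a2a16a6, b42d0b2, bd57bce, d4c3468, e374ae3, ec131ce, fa59616}.
Reachable from ec131ce: {55a0082, b42d0b2, d4c3468, ec131ce}.
In 7ceb732's history but not ec131ce's: {1e0f64c, 2184cd7, 4c2c2b2, 500239f, 5f8d2c5, 7ceb732, 9b988e7, a2a16a6, bd57bce, e374ae3, fa59616} — 11 commits.

11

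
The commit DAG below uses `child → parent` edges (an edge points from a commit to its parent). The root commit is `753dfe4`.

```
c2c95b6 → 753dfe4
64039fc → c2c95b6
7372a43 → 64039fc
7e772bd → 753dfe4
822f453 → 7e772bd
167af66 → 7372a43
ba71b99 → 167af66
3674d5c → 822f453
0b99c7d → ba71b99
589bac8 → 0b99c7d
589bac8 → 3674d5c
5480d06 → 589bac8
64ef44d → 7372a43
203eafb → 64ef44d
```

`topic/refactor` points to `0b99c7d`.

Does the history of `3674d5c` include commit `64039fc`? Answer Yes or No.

Ancestors of 3674d5c: {3674d5c, 753dfe4, 7e772bd, 822f453}.
64039fc is not in that set, so it is not an ancestor of 3674d5c.

No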